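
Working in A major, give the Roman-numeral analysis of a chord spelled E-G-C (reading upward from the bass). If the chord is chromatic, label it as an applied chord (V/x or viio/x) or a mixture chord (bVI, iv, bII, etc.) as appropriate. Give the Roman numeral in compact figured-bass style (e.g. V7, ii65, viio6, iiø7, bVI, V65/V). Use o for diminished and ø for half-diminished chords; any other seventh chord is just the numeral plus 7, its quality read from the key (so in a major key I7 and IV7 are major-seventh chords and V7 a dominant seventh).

Stacked in thirds the chord is C-E-G: a major triad on C.
C is the lowered third degree of A major (diatonic 3 would be C#). This is a major triad on the lowered third degree, borrowed from the parallel minor.
With E in the bass the chord is in first inversion, so the figured bass is 6.

bIII6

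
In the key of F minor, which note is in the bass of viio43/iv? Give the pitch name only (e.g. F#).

The applied chord viio43/iv is rooted on A: A-C-Eb-Gb.
The figure 43 means second inversion — the fifth is in the bass.

Eb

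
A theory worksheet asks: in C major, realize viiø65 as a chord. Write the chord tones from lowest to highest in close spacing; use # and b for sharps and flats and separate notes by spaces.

D F A B

In C major, scale degree 7 is B, and the diatonic chord built there is a half-diminished seventh chord.
That chord is spelled B-D-F-A.
With the 65 figure the chord is in first inversion; from the bass D upward in close position it reads D-F-A-B.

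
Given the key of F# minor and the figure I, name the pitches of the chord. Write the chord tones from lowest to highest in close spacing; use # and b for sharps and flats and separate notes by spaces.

F# A# C#

Scale degree 1 in F# minor is F#; here the chord built on it is altered to a major triad. I is the major tonic (Picardy third), borrowed from the parallel major.
So the chord is F#-A#-C#.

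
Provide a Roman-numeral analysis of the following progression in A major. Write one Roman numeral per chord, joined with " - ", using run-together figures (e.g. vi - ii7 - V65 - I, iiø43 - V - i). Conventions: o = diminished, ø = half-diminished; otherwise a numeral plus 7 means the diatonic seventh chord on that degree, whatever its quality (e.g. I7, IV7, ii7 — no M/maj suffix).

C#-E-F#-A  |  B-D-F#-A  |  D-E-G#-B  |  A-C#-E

vi43 - ii7 - V42 - I

C#-E-F#-A has root F#, degree 6 in A major, so vi43.
B-D-F#-A: root B is the supertonic; minor seventh chord there is ii7.
D-E-G#-B has root E, degree 5 in A major, so V42.
A-C#-E: root A is the tonic; major triad there is I.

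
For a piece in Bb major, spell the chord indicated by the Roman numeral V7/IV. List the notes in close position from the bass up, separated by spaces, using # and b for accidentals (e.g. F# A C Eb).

Bb D F Ab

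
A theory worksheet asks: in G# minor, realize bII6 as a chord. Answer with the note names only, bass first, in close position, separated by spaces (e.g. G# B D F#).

bII6 is the Neapolitan sixth — a major triad on the lowered second degree, here in its customary first inversion. In G# minor that root is A.
So the chord is A-C#-E.
The figured bass 6 indicates first inversion, placing the third (C#) in the bass: C#-E-A.

C# E A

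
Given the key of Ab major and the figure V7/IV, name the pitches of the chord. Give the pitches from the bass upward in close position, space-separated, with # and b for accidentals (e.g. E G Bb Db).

Ab C Eb Gb

V7/IV is a secondary dominant — the dominant seventh of IV. IV in Ab major is Db, so the applied chord's root is Ab, a perfect fifth above.
Building a dominant seventh chord on Ab gives Ab-C-Eb-Gb.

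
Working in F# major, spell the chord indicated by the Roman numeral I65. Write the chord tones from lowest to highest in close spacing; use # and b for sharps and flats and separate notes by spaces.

The numeral's case and figure indicate a major seventh chord. In F# major its root, the first degree, is F#.
That chord is spelled F#-A#-C#-E#.
With the 65 figure the chord is in first inversion; from the bass A# upward in close position it reads A#-C#-E#-F#.

A# C# E# F#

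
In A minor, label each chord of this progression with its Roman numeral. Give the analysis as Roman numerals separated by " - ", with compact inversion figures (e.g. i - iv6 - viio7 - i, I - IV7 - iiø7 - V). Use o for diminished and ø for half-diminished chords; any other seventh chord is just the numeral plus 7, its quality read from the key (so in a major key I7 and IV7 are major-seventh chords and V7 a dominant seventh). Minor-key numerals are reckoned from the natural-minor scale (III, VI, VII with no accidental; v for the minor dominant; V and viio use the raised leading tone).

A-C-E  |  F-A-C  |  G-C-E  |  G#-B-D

i - VI - III64 - viio

A-C-E has root A, degree 1 in A minor, so i.
F-A-C: root F is the submediant; major triad there is VI.
G-C-E has root C, degree 3 in A minor, so III64.
G#-B-D has root G#, degree 7 in A minor, so viio.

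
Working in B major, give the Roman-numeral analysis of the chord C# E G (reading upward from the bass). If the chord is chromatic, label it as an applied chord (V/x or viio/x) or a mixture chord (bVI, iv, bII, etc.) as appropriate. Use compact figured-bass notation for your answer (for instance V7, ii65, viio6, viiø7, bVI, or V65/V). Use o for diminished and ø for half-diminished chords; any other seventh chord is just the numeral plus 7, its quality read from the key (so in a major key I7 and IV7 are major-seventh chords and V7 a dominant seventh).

Stacked in thirds the chord is C#-E-G: a diminished triad on C#.
C# is the second degree of B major. This is the diminished supertonic triad, borrowed from the parallel minor.

iio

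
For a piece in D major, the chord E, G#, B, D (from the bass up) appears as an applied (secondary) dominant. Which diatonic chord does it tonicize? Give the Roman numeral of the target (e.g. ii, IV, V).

V

The chord is a dominant seventh chord on E.
A dominant resolves down a perfect fifth: E → A. In D major, A is scale degree 5, i.e. V.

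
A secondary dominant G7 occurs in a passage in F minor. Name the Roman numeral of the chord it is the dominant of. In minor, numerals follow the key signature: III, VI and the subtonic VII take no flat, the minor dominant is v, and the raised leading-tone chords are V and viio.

The chord is a dominant seventh chord on G.
A dominant resolves down a perfect fifth: G → C. In F minor, C is scale degree 5, i.e. V.

V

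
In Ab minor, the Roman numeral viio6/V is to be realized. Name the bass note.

F

The applied chord viio6/V is rooted on D: D-F-Ab.
The figure 6 means first inversion — the third is in the bass.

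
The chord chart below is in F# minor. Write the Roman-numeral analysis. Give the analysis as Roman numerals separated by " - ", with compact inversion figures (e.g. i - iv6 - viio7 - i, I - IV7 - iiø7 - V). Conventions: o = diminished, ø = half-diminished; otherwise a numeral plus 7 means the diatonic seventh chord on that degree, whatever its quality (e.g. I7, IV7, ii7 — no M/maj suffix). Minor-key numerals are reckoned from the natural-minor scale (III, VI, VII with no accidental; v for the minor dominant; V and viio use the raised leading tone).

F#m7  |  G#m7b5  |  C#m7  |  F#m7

i7 - iiø7 - v7 - i7

F#m7: root F# is the tonic; minor seventh chord there is i7.
G#m7b5 has root G#, degree 2 in F# minor, so iiø7.
C#m7: root C# is the dominant; minor seventh chord there is v7.
F#m7: minor seventh chord on F# = scale degree 1 → i7.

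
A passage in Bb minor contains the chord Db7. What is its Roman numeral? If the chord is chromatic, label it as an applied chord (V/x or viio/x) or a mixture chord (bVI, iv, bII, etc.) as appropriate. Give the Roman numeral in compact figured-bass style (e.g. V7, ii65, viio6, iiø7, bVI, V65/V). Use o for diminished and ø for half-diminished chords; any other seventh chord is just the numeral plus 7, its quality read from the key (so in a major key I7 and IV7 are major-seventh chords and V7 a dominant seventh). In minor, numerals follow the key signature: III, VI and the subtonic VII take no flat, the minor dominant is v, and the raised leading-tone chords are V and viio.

The pitches Db-F-Ab-Cb form a dominant seventh chord rooted on Db.
Db is not a diatonic chord root with this quality in Bb minor, but it lies a perfect fifth above Gb (VI), so the chord functions as an applied dominant of VI.

V7/VI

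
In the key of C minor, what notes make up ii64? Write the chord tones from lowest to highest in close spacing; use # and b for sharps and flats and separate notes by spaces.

A D F

ii64 is the minor supertonic, borrowed from the parallel major (the Dorian ii). In C minor that root is D.
So the chord is D-F-A.
With the 64 figure the chord is in second inversion; from the bass A upward in close position it reads A-D-F.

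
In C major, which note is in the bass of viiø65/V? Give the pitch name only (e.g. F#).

The applied chord viiø65/V is rooted on F#: F#-A-C-E.
The figure 65 means first inversion — the third is in the bass.

A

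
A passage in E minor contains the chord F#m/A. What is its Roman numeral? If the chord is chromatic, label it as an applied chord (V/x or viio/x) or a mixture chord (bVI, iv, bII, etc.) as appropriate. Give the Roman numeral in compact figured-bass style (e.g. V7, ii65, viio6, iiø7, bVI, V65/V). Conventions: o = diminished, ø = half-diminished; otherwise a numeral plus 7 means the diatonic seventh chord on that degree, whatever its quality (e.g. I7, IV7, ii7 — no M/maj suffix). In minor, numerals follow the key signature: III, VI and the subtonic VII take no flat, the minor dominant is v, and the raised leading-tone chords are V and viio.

The pitches F#-A-C# form a minor triad rooted on F#.
F# is the second degree of E minor. This is the minor supertonic, borrowed from the parallel major (the Dorian ii).
With A in the bass the chord is in first inversion, so the figured bass is 6.

ii6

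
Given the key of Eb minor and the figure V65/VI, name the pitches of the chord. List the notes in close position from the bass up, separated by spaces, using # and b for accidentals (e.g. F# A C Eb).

Bb Db Fb Gb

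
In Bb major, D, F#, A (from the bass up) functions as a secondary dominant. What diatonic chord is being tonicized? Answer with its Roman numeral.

vi

The chord is a major triad on D.
A dominant resolves down a perfect fifth: D → G. In Bb major, G is scale degree 6, i.e. vi.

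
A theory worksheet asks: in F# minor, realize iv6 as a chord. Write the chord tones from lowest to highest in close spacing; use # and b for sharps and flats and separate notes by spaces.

In F# minor, the fourth degree is B, and the diatonic chord built there is a minor triad.
That chord is spelled B-D-F#.
With the 6 figure the chord is in first inversion; from the bass D upward in close position it reads D-F#-B.

D F# B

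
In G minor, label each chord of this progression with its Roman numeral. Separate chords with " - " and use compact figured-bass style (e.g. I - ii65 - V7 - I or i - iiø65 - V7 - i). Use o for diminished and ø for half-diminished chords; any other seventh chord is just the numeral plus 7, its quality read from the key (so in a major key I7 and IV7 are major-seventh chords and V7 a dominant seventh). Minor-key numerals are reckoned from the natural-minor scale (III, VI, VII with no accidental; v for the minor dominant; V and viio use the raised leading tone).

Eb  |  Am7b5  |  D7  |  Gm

Eb has root Eb, degree 6 in G minor, so VI.
Am7b5: half-diminished seventh chord on A = scale degree 2 → iiø7.
D7 has root D, degree 5 in G minor, so V7.
Gm: minor triad on G = scale degree 1 → i.

VI - iiø7 - V7 - i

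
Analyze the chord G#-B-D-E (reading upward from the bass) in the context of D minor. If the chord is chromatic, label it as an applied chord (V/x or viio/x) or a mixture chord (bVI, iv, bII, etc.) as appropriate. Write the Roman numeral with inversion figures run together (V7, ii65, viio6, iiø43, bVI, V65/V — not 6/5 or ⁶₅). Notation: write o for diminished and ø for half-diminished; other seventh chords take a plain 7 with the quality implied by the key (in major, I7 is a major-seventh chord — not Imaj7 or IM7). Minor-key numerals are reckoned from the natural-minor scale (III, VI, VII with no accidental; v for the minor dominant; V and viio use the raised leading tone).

V65/V

Stacked in thirds the chord is E-G#-B-D: a dominant seventh chord on E.
E is not a diatonic chord root with this quality in D minor, but it lies a perfect fifth above A (V), so the chord functions as an applied dominant of V.
With G# in the bass the chord is in first inversion, so the figured bass is 65.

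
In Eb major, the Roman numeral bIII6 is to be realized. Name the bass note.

bIII in Eb major has root Gb; the chord is Gb-Bb-Db.
The figure 6 means first inversion — the third is in the bass.

Bb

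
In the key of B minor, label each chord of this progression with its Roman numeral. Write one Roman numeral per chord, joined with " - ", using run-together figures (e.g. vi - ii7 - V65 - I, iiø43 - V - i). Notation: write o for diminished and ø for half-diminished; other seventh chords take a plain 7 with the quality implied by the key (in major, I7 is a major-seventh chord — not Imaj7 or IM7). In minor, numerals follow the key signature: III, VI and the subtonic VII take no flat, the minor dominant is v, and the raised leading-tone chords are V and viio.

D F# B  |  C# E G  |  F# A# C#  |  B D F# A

i6 - iio - V - i7

D-F#-B: root B is the tonic; minor triad there is i6.
C#-E-G has root C#, degree 2 in B minor, so iio.
F#-A#-C#: major triad on F# = scale degree 5 → V.
B-D-F#-A has root B, degree 1 in B minor, so i7.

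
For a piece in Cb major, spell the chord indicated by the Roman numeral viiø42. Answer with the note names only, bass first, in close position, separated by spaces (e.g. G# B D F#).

Ab Bb Db Fb

In Cb major, the leading tone is Bb, and the diatonic chord built there is a half-diminished seventh chord.
That chord is spelled Bb-Db-Fb-Ab.
With the 42 figure the chord is in third inversion; from the bass Ab upward in close position it reads Ab-Bb-Db-Fb.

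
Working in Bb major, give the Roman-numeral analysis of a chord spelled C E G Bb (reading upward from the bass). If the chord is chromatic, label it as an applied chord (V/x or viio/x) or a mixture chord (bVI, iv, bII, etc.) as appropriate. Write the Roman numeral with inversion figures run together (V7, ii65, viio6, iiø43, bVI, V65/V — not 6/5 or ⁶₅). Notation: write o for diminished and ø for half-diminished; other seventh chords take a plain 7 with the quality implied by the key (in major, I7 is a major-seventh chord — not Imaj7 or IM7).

Stacked in thirds the chord is C-E-G-Bb: a dominant seventh chord on C.
C is not a diatonic chord root with this quality in Bb major, but it lies a perfect fifth above F (V), so the chord functions as an applied dominant of V.

V7/V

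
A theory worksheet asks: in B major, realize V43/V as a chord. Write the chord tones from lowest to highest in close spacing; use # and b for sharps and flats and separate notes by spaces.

The slash means an applied dominant: we want the dominant of V. In B major, V is F# major, and its dominant is built on C#.
Building a dominant seventh chord on C# gives C#-E#-G#-B.
The figured bass 43 indicates second inversion, placing the fifth (G#) in the bass: G#-B-C#-E#.

G# B C# E#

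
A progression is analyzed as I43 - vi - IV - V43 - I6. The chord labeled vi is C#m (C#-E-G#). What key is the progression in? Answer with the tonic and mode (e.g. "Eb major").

E major

The chord C#m is a minor triad rooted on C#; its label is vi.
If C# is scale degree 6 and the mode makes that degree carry a minor triad, the tonic is E and the mode is major.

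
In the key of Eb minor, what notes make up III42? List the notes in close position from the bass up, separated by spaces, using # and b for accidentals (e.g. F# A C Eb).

F Gb Bb Db

In Eb minor, the third degree is Gb, and the diatonic chord built there is a major seventh chord.
That chord is spelled Gb-Bb-Db-F.
The figured bass 42 indicates third inversion, placing the seventh (F) in the bass: F-Gb-Bb-Db.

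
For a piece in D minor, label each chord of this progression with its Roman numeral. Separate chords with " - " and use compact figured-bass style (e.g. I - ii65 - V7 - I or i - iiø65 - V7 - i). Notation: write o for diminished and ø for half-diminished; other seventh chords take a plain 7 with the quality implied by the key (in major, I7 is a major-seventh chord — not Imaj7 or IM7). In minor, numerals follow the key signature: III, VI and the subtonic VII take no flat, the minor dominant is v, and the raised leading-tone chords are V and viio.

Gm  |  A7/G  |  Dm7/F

Gm has root G, degree 4 in D minor, so iv.
A7/G: dominant seventh chord on A = scale degree 5 → V42.
Dm7/F: root D is the tonic; minor seventh chord there is i65.

iv - V42 - i65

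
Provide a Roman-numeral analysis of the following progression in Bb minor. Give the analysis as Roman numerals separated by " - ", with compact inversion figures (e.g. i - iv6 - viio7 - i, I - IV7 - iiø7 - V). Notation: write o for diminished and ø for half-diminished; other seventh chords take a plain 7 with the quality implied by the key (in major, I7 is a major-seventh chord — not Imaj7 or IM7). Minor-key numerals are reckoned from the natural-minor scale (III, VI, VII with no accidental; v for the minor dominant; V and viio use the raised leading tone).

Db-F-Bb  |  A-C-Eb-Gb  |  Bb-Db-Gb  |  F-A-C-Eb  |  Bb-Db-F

Db-F-Bb has root Bb, degree 1 in Bb minor, so i6.
A-C-Eb-Gb: root A is the leading tone; fully diminished seventh chord there is viio7.
Bb-Db-Gb: root Gb is the submediant; major triad there is VI6.
F-A-C-Eb: root F is the dominant; dominant seventh chord there is V7.
Bb-Db-F: root Bb is the tonic; minor triad there is i.

i6 - viio7 - VI6 - V7 - i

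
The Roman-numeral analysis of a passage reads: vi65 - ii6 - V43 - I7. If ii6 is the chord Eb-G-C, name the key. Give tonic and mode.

The chord Cm/Eb is a minor triad rooted on C; its label is ii6.
If C is scale degree 2 and the mode makes that degree carry a minor triad, the tonic is Bb and the mode is major.

Bb major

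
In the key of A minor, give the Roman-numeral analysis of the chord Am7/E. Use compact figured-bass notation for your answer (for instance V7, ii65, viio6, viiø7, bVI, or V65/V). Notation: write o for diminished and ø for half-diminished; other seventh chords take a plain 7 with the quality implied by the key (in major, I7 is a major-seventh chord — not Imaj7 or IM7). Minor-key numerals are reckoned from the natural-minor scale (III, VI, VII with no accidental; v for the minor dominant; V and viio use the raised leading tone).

i43

The pitches A-C-E-G form a minor seventh chord rooted on A.
A is scale degree 1 in A minor, and a minor seventh chord on that degree is written i7.
With E in the bass the chord is in second inversion, so the figured bass is 43.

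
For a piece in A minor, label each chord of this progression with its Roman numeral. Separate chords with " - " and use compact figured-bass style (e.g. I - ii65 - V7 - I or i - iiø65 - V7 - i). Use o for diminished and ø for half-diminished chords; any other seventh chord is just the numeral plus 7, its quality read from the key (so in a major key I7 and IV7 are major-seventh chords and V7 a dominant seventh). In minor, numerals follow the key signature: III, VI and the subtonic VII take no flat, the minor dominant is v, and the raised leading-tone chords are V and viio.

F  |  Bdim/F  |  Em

VI - iio64 - v

F: major triad on F = scale degree 6 → VI.
Bdim/F has root B, degree 2 in A minor, so iio64.
Em has root E, degree 5 in A minor, so v.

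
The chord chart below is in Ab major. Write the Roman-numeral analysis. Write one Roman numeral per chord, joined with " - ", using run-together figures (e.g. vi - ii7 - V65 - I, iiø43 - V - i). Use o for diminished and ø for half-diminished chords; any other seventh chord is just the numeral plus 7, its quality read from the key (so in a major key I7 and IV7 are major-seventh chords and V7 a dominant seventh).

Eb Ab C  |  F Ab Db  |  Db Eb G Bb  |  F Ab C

Eb-Ab-C: root Ab is the tonic; major triad there is I64.
F-Ab-Db: root Db is the subdominant; major triad there is IV6.
Db-Eb-G-Bb: root Eb is the dominant; dominant seventh chord there is V42.
F-Ab-C: root F is the submediant; minor triad there is vi.

I64 - IV6 - V42 - vi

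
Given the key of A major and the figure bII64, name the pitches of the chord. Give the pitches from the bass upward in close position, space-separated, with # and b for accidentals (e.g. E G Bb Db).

Scale degree 2 in A major is B; lowering it a half step gives Bb. bII64 is the Neapolitan chord — a major triad on the lowered second degree.
So the chord is Bb-D-F, a major triad.
With the 64 figure the chord is in second inversion; from the bass F upward in close position it reads F-Bb-D.

F Bb D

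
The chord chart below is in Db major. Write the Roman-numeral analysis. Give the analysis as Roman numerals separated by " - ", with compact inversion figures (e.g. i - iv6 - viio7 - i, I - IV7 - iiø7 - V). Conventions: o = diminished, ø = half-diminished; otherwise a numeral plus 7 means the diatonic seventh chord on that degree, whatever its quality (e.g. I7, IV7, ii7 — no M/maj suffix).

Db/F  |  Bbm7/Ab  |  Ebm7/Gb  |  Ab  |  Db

Db/F has root Db, degree 1 in Db major, so I6.
Bbm7/Ab has root Bb, degree 6 in Db major, so vi42.
Ebm7/Gb: minor seventh chord on Eb = scale degree 2 → ii65.
Ab: root Ab is the dominant; major triad there is V.
Db: major triad on Db = scale degree 1 → I.

I6 - vi42 - ii65 - V - I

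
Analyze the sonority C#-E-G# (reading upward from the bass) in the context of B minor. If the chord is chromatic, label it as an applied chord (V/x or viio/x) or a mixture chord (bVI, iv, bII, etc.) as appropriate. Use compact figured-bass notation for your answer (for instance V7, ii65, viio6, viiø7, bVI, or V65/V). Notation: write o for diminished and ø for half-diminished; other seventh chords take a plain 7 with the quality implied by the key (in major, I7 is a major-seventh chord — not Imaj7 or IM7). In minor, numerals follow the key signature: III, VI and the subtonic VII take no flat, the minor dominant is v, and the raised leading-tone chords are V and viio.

Stacked in thirds the chord is C#-E-G#: a minor triad on C#.
C# is the second degree of B minor. This is the minor supertonic, borrowed from the parallel major (the Dorian ii).

ii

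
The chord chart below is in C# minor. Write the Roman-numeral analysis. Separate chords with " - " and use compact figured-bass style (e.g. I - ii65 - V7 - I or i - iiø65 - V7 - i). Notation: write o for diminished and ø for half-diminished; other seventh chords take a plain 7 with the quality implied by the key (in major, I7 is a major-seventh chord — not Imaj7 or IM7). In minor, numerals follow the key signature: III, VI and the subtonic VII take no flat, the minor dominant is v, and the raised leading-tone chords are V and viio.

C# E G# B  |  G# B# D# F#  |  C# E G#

i7 - V7 - i

C#-E-G#-B has root C#, degree 1 in C# minor, so i7.
G#-B#-D#-F# has root G#, degree 5 in C# minor, so V7.
C#-E-G# has root C#, degree 1 in C# minor, so i.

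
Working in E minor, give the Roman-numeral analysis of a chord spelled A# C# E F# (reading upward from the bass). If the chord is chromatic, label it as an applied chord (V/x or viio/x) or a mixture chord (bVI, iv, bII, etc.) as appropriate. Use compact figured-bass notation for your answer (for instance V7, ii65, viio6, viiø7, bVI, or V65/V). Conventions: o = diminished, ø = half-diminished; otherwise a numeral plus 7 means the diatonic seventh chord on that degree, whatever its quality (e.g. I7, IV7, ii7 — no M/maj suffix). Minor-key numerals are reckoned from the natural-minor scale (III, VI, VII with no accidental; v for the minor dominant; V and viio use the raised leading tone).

The pitches F#-A#-C#-E form a dominant seventh chord rooted on F#.
F# is not a diatonic chord root with this quality in E minor, but it lies a perfect fifth above B (V), so the chord functions as an applied dominant of V.
With A# in the bass the chord is in first inversion, so the figured bass is 65.

V65/V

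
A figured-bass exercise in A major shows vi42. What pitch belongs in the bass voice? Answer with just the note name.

E

vi in A major has root F#; the chord is F#-A-C#-E.
The figure 42 means third inversion — the seventh is in the bass.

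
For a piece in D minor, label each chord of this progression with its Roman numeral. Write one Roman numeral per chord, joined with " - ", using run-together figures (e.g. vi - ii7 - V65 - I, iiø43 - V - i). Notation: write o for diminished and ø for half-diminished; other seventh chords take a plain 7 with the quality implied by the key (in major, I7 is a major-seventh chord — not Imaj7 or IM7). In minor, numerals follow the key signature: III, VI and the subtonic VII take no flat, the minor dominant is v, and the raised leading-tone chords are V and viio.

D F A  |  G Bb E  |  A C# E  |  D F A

i - iio6 - V - i

D-F-A: minor triad on D = scale degree 1 → i.
G-Bb-E has root E, degree 2 in D minor, so iio6.
A-C#-E: major triad on A = scale degree 5 → V.
D-F-A: root D is the tonic; minor triad there is i.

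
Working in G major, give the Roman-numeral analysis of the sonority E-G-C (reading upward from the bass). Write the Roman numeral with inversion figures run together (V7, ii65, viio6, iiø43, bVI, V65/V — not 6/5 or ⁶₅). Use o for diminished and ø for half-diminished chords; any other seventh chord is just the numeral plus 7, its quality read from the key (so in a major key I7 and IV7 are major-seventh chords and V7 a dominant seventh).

IV6

The pitches C-E-G form a major triad rooted on C.
C is scale degree 4 in G major, and a major triad on that degree is written IV.
With E in the bass the chord is in first inversion, so the figured bass is 6.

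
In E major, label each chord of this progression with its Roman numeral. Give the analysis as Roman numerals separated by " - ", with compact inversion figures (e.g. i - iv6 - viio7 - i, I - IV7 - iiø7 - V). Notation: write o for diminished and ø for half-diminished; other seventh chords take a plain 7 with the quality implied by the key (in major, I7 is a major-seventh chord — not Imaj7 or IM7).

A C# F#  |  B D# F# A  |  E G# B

ii6 - V7 - I

A-C#-F#: minor triad on F# = scale degree 2 → ii6.
B-D#-F#-A: root B is the dominant; dominant seventh chord there is V7.
E-G#-B has root E, degree 1 in E major, so I.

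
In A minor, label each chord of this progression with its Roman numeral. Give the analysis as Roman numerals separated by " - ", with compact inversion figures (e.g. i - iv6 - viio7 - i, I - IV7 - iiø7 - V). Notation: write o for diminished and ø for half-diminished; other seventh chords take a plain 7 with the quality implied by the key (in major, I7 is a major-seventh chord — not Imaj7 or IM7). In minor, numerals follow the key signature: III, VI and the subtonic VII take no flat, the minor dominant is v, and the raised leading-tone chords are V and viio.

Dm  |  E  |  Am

Dm has root D, degree 4 in A minor, so iv.
E: root E is the dominant; major triad there is V.
Am: root A is the tonic; minor triad there is i.

iv - V - i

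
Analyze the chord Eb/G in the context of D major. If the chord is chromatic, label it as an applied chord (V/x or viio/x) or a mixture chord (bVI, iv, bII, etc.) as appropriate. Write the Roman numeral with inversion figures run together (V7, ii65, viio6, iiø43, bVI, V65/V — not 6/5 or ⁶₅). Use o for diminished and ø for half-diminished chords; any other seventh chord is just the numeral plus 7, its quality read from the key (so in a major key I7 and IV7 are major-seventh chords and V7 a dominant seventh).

bII6

The pitches Eb-G-Bb form a major triad rooted on Eb.
Eb is the lowered second degree of D major (diatonic 2 would be E). This is the Neapolitan sixth — a major triad on the lowered second degree, here in its customary first inversion.
With G in the bass the chord is in first inversion, so the figured bass is 6.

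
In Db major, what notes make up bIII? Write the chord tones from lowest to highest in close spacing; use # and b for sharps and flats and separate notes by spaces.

Fb Ab Cb

bIII is a major triad on the lowered third degree, borrowed from the parallel minor. In Db major that root is Fb.
So the chord is Fb-Ab-Cb.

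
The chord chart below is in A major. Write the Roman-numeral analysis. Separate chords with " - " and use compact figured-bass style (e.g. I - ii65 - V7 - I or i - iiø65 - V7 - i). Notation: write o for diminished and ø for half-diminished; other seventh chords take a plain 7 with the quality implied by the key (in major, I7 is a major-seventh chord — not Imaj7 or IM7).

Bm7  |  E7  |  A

Bm7: minor seventh chord on B = scale degree 2 → ii7.
E7 has root E, degree 5 in A major, so V7.
A has root A, degree 1 in A major, so I.

ii7 - V7 - I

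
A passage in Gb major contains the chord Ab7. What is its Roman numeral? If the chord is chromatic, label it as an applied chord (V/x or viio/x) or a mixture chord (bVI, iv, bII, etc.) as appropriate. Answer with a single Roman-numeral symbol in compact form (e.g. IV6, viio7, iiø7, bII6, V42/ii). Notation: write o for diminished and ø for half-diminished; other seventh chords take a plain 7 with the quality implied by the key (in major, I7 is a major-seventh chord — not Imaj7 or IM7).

V7/V

The pitches Ab-C-Eb-Gb form a dominant seventh chord rooted on Ab.
Ab is not a diatonic chord root with this quality in Gb major, but it lies a perfect fifth above Db (V), so the chord functions as an applied dominant of V.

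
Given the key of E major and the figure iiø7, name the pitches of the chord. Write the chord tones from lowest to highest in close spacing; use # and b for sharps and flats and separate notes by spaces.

Scale degree 2 in E major is F#; here the chord built on it is altered to a half-diminished seventh chord. iiø7 is the half-diminished supertonic seventh, borrowed from the parallel minor.
So the chord is F#-A-C-E, a half-diminished seventh chord.

F# A C E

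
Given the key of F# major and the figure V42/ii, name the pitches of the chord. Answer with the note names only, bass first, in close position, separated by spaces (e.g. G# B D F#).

C# D# F## A#

V42/ii is a secondary dominant — the dominant seventh of ii. ii in F# major is G#, so the applied chord's root is D#, a perfect fifth above.
Building a dominant seventh chord on D# gives D#-F##-A#-C#.
The figured bass 42 indicates third inversion, placing the seventh (C#) in the bass: C#-D#-F##-A#.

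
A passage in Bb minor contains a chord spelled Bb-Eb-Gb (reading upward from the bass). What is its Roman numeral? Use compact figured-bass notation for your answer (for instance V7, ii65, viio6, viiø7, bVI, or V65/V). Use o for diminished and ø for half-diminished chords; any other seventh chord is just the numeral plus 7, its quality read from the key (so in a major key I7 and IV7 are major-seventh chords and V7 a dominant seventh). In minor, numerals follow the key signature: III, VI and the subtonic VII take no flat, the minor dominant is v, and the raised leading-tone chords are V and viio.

The pitches Eb-Gb-Bb form a minor triad rooted on Eb.
Eb is scale degree 4 in Bb minor, and a minor triad on that degree is written iv.
With Bb in the bass the chord is in second inversion, so the figured bass is 64.

iv64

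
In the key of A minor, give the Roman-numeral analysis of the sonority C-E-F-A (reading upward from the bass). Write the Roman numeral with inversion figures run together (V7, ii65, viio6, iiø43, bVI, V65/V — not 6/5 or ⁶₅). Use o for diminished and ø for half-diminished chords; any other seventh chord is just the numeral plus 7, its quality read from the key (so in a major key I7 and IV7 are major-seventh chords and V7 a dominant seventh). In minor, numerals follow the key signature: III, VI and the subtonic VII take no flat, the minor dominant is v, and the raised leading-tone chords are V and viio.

Stacked in thirds the chord is F-A-C-E: a major seventh chord on F.
In A minor, F is the submediant; the diatonic major seventh chord there is VI7.
With C in the bass the chord is in second inversion, so the figured bass is 43.

VI43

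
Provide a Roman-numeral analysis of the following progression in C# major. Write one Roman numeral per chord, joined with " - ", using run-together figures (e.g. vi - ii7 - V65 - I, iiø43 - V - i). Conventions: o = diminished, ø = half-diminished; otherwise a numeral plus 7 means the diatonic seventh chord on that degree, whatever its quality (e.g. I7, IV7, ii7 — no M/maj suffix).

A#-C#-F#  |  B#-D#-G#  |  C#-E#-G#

IV6 - V6 - I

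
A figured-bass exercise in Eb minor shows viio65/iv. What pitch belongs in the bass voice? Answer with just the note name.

Bb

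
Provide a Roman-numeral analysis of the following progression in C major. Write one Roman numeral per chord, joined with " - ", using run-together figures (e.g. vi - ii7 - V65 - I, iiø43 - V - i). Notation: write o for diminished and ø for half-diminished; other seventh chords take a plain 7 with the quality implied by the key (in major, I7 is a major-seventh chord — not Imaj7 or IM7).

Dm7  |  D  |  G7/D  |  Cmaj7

ii7 - V/V - V43 - I7

Dm7 has root D, degree 2 in C major, so ii7.
D is the secondary dominant of V (major triad on D): V/V.
G7/D: dominant seventh chord on G = scale degree 5 → V43.
Cmaj7 has root C, degree 1 in C major, so I7.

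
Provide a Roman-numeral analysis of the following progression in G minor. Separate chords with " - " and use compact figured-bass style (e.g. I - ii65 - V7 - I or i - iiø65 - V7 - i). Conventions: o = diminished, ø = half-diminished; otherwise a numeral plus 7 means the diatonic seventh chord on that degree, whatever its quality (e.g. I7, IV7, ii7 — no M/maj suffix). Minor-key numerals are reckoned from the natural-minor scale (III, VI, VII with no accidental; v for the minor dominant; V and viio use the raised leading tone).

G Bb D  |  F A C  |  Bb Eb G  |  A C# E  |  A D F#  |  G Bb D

G-Bb-D: root G is the tonic; minor triad there is i.
F-A-C: major triad on F = scale degree 7 → VII.
Bb-Eb-G: root Eb is the submediant; major triad there is VI64.
A-C#-E: chromatic; A is V of V, so V/V.
A-D-F#: major triad on D = scale degree 5 → V64.
G-Bb-D: root G is the tonic; minor triad there is i.

i - VII - VI64 - V/V - V64 - i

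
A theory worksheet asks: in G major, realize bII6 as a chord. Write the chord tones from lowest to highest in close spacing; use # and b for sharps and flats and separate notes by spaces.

Scale degree 2 in G major is A; lowering it a half step gives Ab. bII6 is the Neapolitan sixth — a major triad on the lowered second degree, here in its customary first inversion.
So the chord is Ab-C-Eb.
With the 6 figure the chord is in first inversion; from the bass C upward in close position it reads C-Eb-Ab.

C Eb Ab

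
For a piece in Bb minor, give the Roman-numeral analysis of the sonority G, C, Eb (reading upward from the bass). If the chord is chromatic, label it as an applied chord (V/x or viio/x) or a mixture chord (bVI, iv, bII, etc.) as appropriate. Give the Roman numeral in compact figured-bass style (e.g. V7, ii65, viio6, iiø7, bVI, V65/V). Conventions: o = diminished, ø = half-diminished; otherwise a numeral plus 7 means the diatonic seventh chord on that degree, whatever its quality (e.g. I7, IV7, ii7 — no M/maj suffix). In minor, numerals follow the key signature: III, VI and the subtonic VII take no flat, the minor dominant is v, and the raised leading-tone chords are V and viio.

ii64

The pitches C-Eb-G form a minor triad rooted on C.
C is the second degree of Bb minor. This is the minor supertonic, borrowed from the parallel major (the Dorian ii).
With G in the bass the chord is in second inversion, so the figured bass is 64.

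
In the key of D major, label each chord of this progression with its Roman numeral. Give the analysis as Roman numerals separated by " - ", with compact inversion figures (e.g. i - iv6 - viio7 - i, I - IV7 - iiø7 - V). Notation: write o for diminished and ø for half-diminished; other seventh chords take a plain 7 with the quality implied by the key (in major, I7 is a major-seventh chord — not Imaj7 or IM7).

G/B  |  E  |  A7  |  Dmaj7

IV6 - V/V - V7 - I7

G/B: root G is the subdominant; major triad there is IV6.
E: a major triad on E, the applied dominant of V → V/V.
A7 has root A, degree 5 in D major, so V7.
Dmaj7 has root D, degree 1 in D major, so I7.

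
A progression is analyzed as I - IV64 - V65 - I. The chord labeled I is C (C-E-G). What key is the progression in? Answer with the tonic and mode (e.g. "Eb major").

C major

The chord C is a major triad rooted on C; its label is I.
If C is scale degree 1 and the mode makes that degree carry a major triad, the tonic is C and the mode is major.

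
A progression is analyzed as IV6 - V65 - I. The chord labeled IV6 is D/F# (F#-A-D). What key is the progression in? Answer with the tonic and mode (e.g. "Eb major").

A major

IV6 is given as F#-A-D — a major triad with root D.
Counting down 3 scale steps from D places the tonic on A; a major triad on degree 4 is diatonic only in major.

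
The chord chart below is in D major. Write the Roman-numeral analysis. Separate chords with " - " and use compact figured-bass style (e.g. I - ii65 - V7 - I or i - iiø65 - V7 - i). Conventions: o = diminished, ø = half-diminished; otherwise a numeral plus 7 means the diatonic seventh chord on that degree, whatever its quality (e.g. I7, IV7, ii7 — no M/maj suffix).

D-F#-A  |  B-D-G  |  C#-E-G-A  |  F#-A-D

I - IV6 - V65 - I6

D-F#-A: major triad on D = scale degree 1 → I.
B-D-G has root G, degree 4 in D major, so IV6.
C#-E-G-A: dominant seventh chord on A = scale degree 5 → V65.
F#-A-D has root D, degree 1 in D major, so I6.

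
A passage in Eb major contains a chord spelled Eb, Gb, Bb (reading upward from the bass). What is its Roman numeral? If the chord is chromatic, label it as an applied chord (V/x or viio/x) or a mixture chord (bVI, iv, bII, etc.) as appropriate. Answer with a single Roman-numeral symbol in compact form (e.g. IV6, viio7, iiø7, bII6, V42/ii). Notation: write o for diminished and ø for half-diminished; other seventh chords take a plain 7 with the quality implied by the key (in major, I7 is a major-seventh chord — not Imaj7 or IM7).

Stacked in thirds the chord is Eb-Gb-Bb: a minor triad on Eb.
Eb is the first degree of Eb major. This is the minor tonic, borrowed from the parallel minor.

i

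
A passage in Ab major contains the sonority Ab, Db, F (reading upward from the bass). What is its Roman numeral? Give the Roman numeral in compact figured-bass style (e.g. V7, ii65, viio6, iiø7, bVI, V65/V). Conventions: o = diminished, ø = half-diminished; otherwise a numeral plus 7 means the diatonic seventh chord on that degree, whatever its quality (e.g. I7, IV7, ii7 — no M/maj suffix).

Stacked in thirds the chord is Db-F-Ab: a major triad on Db.
In Ab major, Db is the subdominant; the diatonic major triad there is IV.
With Ab in the bass the chord is in second inversion, so the figured bass is 64.

IV64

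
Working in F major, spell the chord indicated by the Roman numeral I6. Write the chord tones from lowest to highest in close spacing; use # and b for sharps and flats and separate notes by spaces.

In F major, the first degree is F, and the diatonic chord built there is a major triad.
That chord is spelled F-A-C.
With the 6 figure the chord is in first inversion; from the bass A upward in close position it reads A-C-F.

A C F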